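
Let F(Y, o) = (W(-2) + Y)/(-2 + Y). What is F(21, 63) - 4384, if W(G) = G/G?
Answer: -83274/19 ≈ -4382.8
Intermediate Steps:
W(G) = 1
F(Y, o) = (1 + Y)/(-2 + Y)
F(21, 63) - 4384 = (1 + 21)/(-2 + 21) - 4384 = 22/19 - 4384 = -83274/19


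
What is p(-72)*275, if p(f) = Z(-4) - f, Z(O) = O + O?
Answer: 17600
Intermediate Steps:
Z(O) = 2*O
p(f) = -8 - f (p(f) = 2*(-4) - f = -8 - f)
p(-72)*275 = (-8 - 1*(-72))*275 = (-8 + 72)*275 = 64*275 = 17600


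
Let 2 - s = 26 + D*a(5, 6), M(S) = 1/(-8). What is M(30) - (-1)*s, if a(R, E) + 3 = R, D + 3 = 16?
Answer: -401/8 ≈ -50.125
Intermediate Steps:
D = 13 (D = -3 + 16 = 13)
M(S) = -⅛
a(R, E) = -3 + R
s = -50 (s = 2 - (26 + 13*(-3 + 5)) = 2 - (26 + 13*2) = 2 - (26 + 26) = 2 - 1*52 = 2 - 52 = -50)
M(30) - (-1)*s = -⅛ - (-1)*(-50) = -⅛ - 1*50 = -⅛ - 50 = -401/8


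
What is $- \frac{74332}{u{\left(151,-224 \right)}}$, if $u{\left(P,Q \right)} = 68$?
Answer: $- \frac{18583}{17} \approx -1093.1$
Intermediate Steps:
$- \frac{74332}{u{\left(151,-224 \right)}} = - \frac{74332}{68} = \left(-74332\right) \frac{1}{68} = - \frac{18583}{17}$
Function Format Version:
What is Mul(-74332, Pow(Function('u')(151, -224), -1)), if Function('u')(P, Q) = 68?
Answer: Rational(-18583, 17) ≈ -1093.1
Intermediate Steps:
Mul(-74332, Pow(Function('u')(151, -224), -1)) = Mul(-74332, Pow(68, -1)) = Mul(-74332, Rational(1, 68)) = Rational(-18583, 17)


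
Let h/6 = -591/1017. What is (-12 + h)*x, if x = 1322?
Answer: -2313500/113 ≈ -20473.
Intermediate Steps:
h = -394/113 (h = 6*(-591/1017) = 6*(-591*1/1017) = 6*(-197/339) = -394/113 ≈ -3.4867)
(-12 + h)*x = (-12 - 394/113)*1322 = -1750/113*1322 = -2313500/113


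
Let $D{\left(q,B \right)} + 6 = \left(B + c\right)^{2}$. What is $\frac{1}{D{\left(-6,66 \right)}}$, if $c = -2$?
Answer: $\frac{1}{4090} \approx 0.0002445$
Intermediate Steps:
$D{\left(q,B \right)} = -6 + \left(-2 + B\right)^{2}$ ($D{\left(q,B \right)} = -6 + \left(B - 2\right)^{2} = -6 + \left(-2 + B\right)^{2}$)
$\frac{1}{D{\left(-6,66 \right)}} = \frac{1}{-6 + \left(-2 + 66\right)^{2}} = \frac{1}{-6 + 64^{2}} = \frac{1}{-6 + 4096} = \frac{1}{4090}$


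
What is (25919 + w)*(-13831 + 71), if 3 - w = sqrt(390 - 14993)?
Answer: -356686720 + 13760*I*sqrt(14603) ≈ -3.5669e+8 + 1.6628e+6*I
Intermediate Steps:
w = 3 - I*sqrt(14603) (w = 3 - sqrt(390 - 14993) = 3 - sqrt(-14603) = 3 - I*sqrt(14603) ≈ 3.0 - 120.84*I)
(25919 + w)*(-13831 + 71) = (25919 + (3 - I*sqrt(14603)))*(-13831 + 71) = (25922 - I*sqrt(14603))*(-13760) = -356686720 + 13760*I*sqrt(14603)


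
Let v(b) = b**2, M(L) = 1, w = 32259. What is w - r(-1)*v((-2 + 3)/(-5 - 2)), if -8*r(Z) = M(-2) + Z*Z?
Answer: 6322765/196 ≈ 32259.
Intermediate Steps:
r(Z) = -1/8 - Z**2/8 (r(Z) = -(1 + Z*Z)/8 = -(1 + Z**2)/8 = -1/8 - Z**2/8)
w - r(-1)*v((-2 + 3)/(-5 - 2)) = 32259 - (-1/8 - 1/8*(-1)**2)*((-2 + 3)/(-5 - 2))**2 = 32259 - (-1/8 - 1/8*1)*(1/(-7))**2 = 32259 - (-1/8 - 1/8)*(1*(-1/7))**2 = 32259 - (-1)*(-1/7)**2/4 = 32259 - (-1)/(4*49) = 32259 - 1*(-1/196) = 32259 + 1/196 = 6322765/196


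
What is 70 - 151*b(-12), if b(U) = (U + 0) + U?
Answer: 3694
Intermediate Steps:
b(U) = 2*U (b(U) = U + U = 2*U)
70 - 151*b(-12) = 70 - 302*(-12) = 70 - 151*(-24) = 70 + 3624 = 3694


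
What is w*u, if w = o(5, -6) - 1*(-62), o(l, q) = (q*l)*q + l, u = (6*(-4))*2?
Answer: -11856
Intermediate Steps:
u = -48 (u = -24*2 = -48)
o(l, q) = l + l*q² (o(l, q) = (l*q)*q + l = l*q² + l = l + l*q²)
w = 247 (w = 5*(1 + (-6)²) - 1*(-62) = 5*(1 + 36) + 62 = 5*37 + 62 = 185 + 62 = 247)
w*u = 247*(-48) = -11856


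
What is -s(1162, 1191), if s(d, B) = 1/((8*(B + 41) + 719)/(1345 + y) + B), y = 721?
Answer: -2066/2471181 ≈ -0.00083604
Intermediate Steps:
s(d, B) = 1/(1047/2066 + 1037*B/1033) (s(d, B) = 1/((8*(B + 41) + 719)/(1345 + 721) + B) = 1/((8*(41 + B) + 719)/2066 + B) = 1/(((328 + 8*B) + 719)*(1/2066) + B) = 1/((1047 + 8*B)*(1/2066) + B) = 1/((1047/2066 + 4*B/1033) + B) = 1/(1047/2066 + 1037*B/1033))
-s(1162, 1191) = -2066/(1047 + 2074*1191) = -2066/(1047 + 2470134) = -2066/2471181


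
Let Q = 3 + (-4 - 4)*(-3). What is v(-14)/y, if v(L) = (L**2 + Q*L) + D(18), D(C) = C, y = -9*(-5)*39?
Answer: -164/1755 ≈ -0.093447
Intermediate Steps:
y = 1755 (y = 45*39 = 1755)
Q = 27 (Q = 3 - 8*(-3) = 3 + 24 = 27)
v(L) = 18 + L**2 + 27*L (v(L) = (L**2 + 27*L) + 18 = 18 + L**2 + 27*L)
v(-14)/y = (18 + (-14)**2 + 27*(-14))/1755 = (18 + 196 - 378)*(1/1755) = -164*1/1755 = -164/1755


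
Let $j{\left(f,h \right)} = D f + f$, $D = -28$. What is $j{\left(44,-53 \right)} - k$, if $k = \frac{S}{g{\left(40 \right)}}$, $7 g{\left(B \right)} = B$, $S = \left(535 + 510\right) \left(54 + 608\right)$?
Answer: $- \frac{489005}{4} \approx -1.2225 \cdot 10^{5}$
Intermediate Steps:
$S = 691790$ ($S = 1045 \cdot 662 = 691790$)
$j{\left(f,h \right)} = - 27 f$ ($j{\left(f,h \right)} = - 28 f + f = - 27 f$)
$g{\left(B \right)} = \frac{B}{7}$
$k = \frac{484253}{4}$ ($k = \frac{691790}{\frac{1}{7} \cdot 40} = \frac{691790}{\frac{40}{7}} = 691790 \cdot \frac{7}{40} = \frac{484253}{4} \approx 1.2106 \cdot 10^{5}$)
$j{\left(44,-53 \right)} - k = \left(-27\right) 44 - \frac{484253}{4} = -1188 - \frac{484253}{4} = - \frac{489005}{4}$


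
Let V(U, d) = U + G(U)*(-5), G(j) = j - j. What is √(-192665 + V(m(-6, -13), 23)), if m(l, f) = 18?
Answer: I*√192647 ≈ 438.92*I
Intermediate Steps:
G(j) = 0
V(U, d) = U (V(U, d) = U + 0*(-5) = U + 0 = U)
√(-192665 + V(m(-6, -13), 23)) = √(-192665 + 18) = √(-192647) = I*√192647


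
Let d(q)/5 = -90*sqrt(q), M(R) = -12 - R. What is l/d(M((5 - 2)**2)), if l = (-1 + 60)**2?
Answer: 3481*I*sqrt(21)/9450 ≈ 1.688*I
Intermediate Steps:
d(q) = -450*sqrt(q) (d(q) = 5*(-90*sqrt(q)) = -450*sqrt(q))
l = 3481 (l = 59**2 = 3481)
l/d(M((5 - 2)**2)) = 3481/((-450*sqrt(-12 - (5 - 2)**2))) = 3481/((-450*sqrt(-12 - 1*3**2))) = 3481/((-450*sqrt(-12 - 1*9))) = 3481/((-450*sqrt(-12 - 9))) = 3481/((-450*I*sqrt(21))) = 3481*(I*sqrt(21)/9450) = 3481*I*sqrt(21)/9450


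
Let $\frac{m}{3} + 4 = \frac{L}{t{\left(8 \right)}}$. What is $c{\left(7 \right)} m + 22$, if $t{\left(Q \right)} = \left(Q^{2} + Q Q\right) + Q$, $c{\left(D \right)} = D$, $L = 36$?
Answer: $- \frac{1919}{34} \approx -56.441$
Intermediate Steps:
$t{\left(Q \right)} = Q + 2 Q^{2}$ ($t{\left(Q \right)} = \left(Q^{2} + Q^{2}\right) + Q = 2 Q^{2} + Q = Q + 2 Q^{2}$)
$m = - \frac{381}{34}$ ($m = -12 + 3 \frac{36}{8 \left(1 + 2 \cdot 8\right)} = -12 + 3 \frac{36}{8 \left(1 + 16\right)} = -12 + 3 \frac{36}{8 \cdot 17} = -12 + 3 \cdot \frac{36}{136} = -12 + 3 \cdot 36 \cdot \frac{1}{136} = -12 + 3 \cdot \frac{9}{34} = -12 + \frac{27}{34} = - \frac{381}{34} \approx -11.206$)
$c{\left(7 \right)} m + 22 = 7 \left(- \frac{381}{34}\right) + 22 = - \frac{2667}{34} + 22 = - \frac{1919}{34}$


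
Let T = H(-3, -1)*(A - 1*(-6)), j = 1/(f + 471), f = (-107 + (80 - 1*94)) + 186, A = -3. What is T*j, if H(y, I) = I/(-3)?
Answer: 1/536 ≈ 0.0018657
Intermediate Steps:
f = 65 (f = (-107 + (80 - 94)) + 186 = (-107 - 14) + 186 = -121 + 186 = 65)
H(y, I) = -I/3 (H(y, I) = I*(-⅓) = -I/3)
j = 1/536 (j = 1/(65 + 471) = 1/536 ≈ 0.0018657)
T = 1 (T = (-⅓*(-1))*(-3 - 1*(-6)) = (-3 + 6)/3 = (⅓)*3 = 1)
T*j = 1*(1/536) = 1/536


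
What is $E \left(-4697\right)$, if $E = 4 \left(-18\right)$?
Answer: $338184$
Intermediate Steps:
$E = -72$
$E \left(-4697\right) = \left(-72\right) \left(-4697\right) = 338184$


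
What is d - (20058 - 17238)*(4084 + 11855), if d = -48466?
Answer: -44996446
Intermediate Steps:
d - (20058 - 17238)*(4084 + 11855) = -48466 - (20058 - 17238)*(4084 + 11855) = -48466 - 2820*15939 = -48466 - 1*44947980 = -48466 - 44947980 = -44996446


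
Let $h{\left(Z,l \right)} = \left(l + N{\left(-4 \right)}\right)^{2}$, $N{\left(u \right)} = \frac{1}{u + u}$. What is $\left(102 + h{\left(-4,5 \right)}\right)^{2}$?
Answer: $\frac{64786401}{4096} \approx 15817.0$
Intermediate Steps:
$N{\left(u \right)} = \frac{1}{2 u}$
$h{\left(Z,l \right)} = \left(- \frac{1}{8} + l\right)^{2}$ ($h{\left(Z,l \right)} = \left(l + \frac{1}{2 \left(-4\right)}\right)^{2} = \left(l + \frac{1}{2} \left(- \frac{1}{4}\right)\right)^{2} = \left(l - \frac{1}{8}\right)^{2} = \left(- \frac{1}{8} + l\right)^{2}$)
$\left(102 + h{\left(-4,5 \right)}\right)^{2} = \left(102 + \frac{\left(-1 + 8 \cdot 5\right)^{2}}{64}\right)^{2} = \left(102 + \frac{\left(-1 + 40\right)^{2}}{64}\right)^{2} = \left(102 + \frac{39^{2}}{64}\right)^{2} = \left(102 + \frac{1}{64} \cdot 1521\right)^{2} = \left(102 + \frac{1521}{64}\right)^{2} = \left(\frac{8049}{64}\right)^{2} = \frac{64786401}{4096}$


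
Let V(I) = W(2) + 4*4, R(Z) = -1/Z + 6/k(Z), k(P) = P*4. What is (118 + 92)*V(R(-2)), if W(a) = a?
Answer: 3780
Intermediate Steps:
k(P) = 4*P
R(Z) = 1/(2*Z) (R(Z) = -1/Z + 6/((4*Z)) = -1/Z + 6*(1/(4*Z)) = -1/Z + 3/(2*Z) = 1/(2*Z))
V(I) = 18 (V(I) = 2 + 4*4 = 2 + 16 = 18)
(118 + 92)*V(R(-2)) = (118 + 92)*18 = 210*18 = 3780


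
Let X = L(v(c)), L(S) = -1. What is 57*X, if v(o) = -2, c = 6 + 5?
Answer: -57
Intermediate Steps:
c = 11
X = -1
57*X = 57*(-1) = -57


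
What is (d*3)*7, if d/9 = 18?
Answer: 3402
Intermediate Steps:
d = 162 (d = 9*18 = 162)
(d*3)*7 = (162*3)*7 = 486*7 = 3402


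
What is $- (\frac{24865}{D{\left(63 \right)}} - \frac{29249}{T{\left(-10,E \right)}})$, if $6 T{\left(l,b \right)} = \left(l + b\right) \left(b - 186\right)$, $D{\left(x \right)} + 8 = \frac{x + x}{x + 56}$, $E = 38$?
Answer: $\frac{432745307}{122248} \approx 3539.9$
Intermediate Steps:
$D{\left(x \right)} = -8 + \frac{2 x}{56 + x}$ ($D{\left(x \right)} = -8 + \frac{x + x}{x + 56} = -8 + \frac{2 x}{56 + x}$)
$T{\left(l,b \right)} = \frac{\left(-186 + b\right) \left(b + l\right)}{6}$ ($T{\left(l,b \right)} = \frac{\left(l + b\right) \left(b - 186\right)}{6} = \frac{\left(b + l\right) \left(-186 + b\right)}{6} = \frac{\left(-186 + b\right) \left(b + l\right)}{6}$)
$- (\frac{24865}{D{\left(63 \right)}} - \frac{29249}{T{\left(-10,E \right)}}) = - (\frac{24865}{2 \frac{1}{56 + 63} \left(-224 - 189\right)} - \frac{29249}{\left(-31\right) 38 - -310 + \frac{38^{2}}{6} + \frac{1}{6} \cdot 38 \left(-10\right)}) = - (\frac{24865}{2 \cdot \frac{1}{119} \left(-224 - 189\right)} - \frac{29249}{-1178 + 310 + \frac{1}{6} \cdot 1444 - \frac{190}{3}}) = - (\frac{24865}{2 \cdot \frac{1}{119} \left(-413\right)} - \frac{29249}{-1178 + 310 + \frac{722}{3} - \frac{190}{3}}) = - (\frac{24865}{- \frac{118}{17}} - \frac{29249}{- \frac{2072}{3}}) = - (24865 \left(- \frac{17}{118}\right) - - \frac{87747}{2072}) = - (- \frac{422705}{118} + \frac{87747}{2072}) = \left(-1\right) \left(- \frac{432745307}{122248}\right) = \frac{432745307}{122248}$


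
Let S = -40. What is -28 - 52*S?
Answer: 2052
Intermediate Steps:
-28 - 52*S = -28 - 52*(-40) = -28 + 2080 = 2052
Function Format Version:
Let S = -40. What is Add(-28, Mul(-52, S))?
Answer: 2052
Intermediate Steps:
Add(-28, Mul(-52, S)) = Add(-28, Mul(-52, -40)) = Add(-28, 2080) = 2052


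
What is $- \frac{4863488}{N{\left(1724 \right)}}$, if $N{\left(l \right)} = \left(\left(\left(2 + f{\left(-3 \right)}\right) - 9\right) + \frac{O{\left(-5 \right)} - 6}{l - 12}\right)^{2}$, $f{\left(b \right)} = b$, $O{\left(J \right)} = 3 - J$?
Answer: $- \frac{3563652743168}{73256481} \approx -48646.0$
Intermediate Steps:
$N{\left(l \right)} = \left(-10 + \frac{2}{-12 + l}\right)^{2}$ ($N{\left(l \right)} = \left(\left(\left(2 - 3\right) - 9\right) + \frac{\left(3 - -5\right) - 6}{l - 12}\right)^{2} = \left(\left(-1 - 9\right) + \frac{\left(3 + 5\right) - 6}{-12 + l}\right)^{2} = \left(-10 + \frac{8 - 6}{-12 + l}\right)^{2} = \left(-10 + \frac{2}{-12 + l}\right)^{2}$)
$- \frac{4863488}{N{\left(1724 \right)}} = - \frac{4863488}{4 \frac{1}{\left(-12 + 1724\right)^{2}} \left(61 - 8620\right)^{2}} = - \frac{4863488}{4 \cdot \frac{1}{2930944} \left(61 - 8620\right)^{2}} = - \frac{4863488}{4 \cdot \frac{1}{2930944} \left(-8559\right)^{2}} = - \frac{4863488}{4 \cdot \frac{1}{2930944} \cdot 73256481} = - \frac{4863488}{\frac{73256481}{732736}} = \left(-4863488\right) \frac{732736}{73256481} = - \frac{3563652743168}{73256481}$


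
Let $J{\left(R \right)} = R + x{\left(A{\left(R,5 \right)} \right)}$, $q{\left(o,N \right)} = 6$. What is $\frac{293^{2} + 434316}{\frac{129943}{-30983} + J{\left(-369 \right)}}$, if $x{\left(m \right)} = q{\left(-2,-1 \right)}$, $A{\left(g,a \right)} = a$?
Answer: $- \frac{16116272195}{11376772} \approx -1416.6$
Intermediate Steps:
$x{\left(m \right)} = 6$
$J{\left(R \right)} = 6 + R$ ($J{\left(R \right)} = R + 6 = 6 + R$)
$\frac{293^{2} + 434316}{\frac{129943}{-30983} + J{\left(-369 \right)}} = \frac{293^{2} + 434316}{\frac{129943}{-30983} + \left(6 - 369\right)} = \frac{85849 + 434316}{129943 \left(- \frac{1}{30983}\right) - 363} = \frac{520165}{- \frac{129943}{30983} - 363} = \frac{520165}{- \frac{11376772}{30983}} = 520165 \left(- \frac{30983}{11376772}\right) = - \frac{16116272195}{11376772}$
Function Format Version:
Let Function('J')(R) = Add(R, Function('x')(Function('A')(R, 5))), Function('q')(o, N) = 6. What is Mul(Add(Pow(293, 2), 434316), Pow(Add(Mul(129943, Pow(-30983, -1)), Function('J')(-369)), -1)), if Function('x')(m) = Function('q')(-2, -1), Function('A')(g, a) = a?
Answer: Rational(-16116272195, 11376772) ≈ -1416.6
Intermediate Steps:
Function('x')(m) = 6
Function('J')(R) = Add(6, R) (Function('J')(R) = Add(R, 6) = Add(6, R))
Mul(Add(Pow(293, 2), 434316), Pow(Add(Mul(129943, Pow(-30983, -1)), Function('J')(-369)), -1)) = Mul(Add(Pow(293, 2), 434316), Pow(Add(Mul(129943, Pow(-30983, -1)), Add(6, -369)), -1)) = Mul(Add(85849, 434316), Pow(Add(Mul(129943, Rational(-1, 30983)), -363), -1)) = Mul(520165, Pow(Add(Rational(-129943, 30983), -363), -1)) = Mul(520165, Pow(Rational(-11376772, 30983), -1)) = Mul(520165, Rational(-30983, 11376772)) = Rational(-16116272195, 11376772)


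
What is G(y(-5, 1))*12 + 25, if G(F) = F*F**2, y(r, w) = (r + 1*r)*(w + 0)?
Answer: -11975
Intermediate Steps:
y(r, w) = 2*r*w (y(r, w) = (r + r)*w = (2*r)*w = 2*r*w)
G(F) = F**3
G(y(-5, 1))*12 + 25 = (2*(-5)*1)**3*12 + 25 = (-10)**3*12 + 25 = -1000*12 + 25 = -12000 + 25 = -11975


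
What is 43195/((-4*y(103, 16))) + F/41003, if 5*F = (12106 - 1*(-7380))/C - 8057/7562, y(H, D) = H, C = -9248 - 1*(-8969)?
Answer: -1868363717154557/17820657763164 ≈ -104.84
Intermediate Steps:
C = -279 (C = -9248 + 8969 = -279)
F = -29920207/2109798 (F = ((12106 - 1*(-7380))/(-279) - 8057/7562)/5 = ((12106 + 7380)*(-1/279) - 8057*1/7562)/5 = (19486*(-1/279) - 8057/7562)/5 = (-19486/279 - 8057/7562)/5 = (⅕)*(-149601035/2109798) = -29920207/2109798 ≈ -14.182)
43195/((-4*y(103, 16))) + F/41003 = 43195/((-4*103)) - 29920207/2109798/41003 = 43195/(-412) - 29920207/2109798*1/41003 = 43195*(-1/412) - 29920207/86508047394 = -43195/412 - 29920207/86508047394 = -1868363717154557/17820657763164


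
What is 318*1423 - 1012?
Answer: 451502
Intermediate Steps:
318*1423 - 1012 = 452514 - 1012 = 451502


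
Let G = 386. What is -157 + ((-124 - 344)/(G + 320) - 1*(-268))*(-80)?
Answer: -7605021/353 ≈ -21544.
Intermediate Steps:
-157 + ((-124 - 344)/(G + 320) - 1*(-268))*(-80) = -157 + ((-124 - 344)/(386 + 320) - 1*(-268))*(-80) = -157 + (-468/706 + 268)*(-80) = -157 + (-468*1/706 + 268)*(-80) = -157 + (-234/353 + 268)*(-80) = -157 + (94370/353)*(-80) = -157 - 7549600/353 = -7605021/353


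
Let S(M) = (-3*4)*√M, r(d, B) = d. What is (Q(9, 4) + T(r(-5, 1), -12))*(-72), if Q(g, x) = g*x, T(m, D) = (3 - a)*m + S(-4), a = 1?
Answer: -1872 + 1728*I ≈ -1872.0 + 1728.0*I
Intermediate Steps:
S(M) = -12*√M
T(m, D) = -24*I + 2*m (T(m, D) = (3 - 1*1)*m - 24*I = (3 - 1)*m - 24*I = 2*m - 24*I = -24*I + 2*m)
(Q(9, 4) + T(r(-5, 1), -12))*(-72) = (9*4 + (-24*I + 2*(-5)))*(-72) = (36 + (-24*I - 10))*(-72) = (36 + (-10 - 24*I))*(-72) = (26 - 24*I)*(-72) = -1872 + 1728*I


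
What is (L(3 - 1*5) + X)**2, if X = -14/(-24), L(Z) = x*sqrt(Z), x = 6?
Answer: -10319/144 + 7*I*sqrt(2) ≈ -71.66 + 9.8995*I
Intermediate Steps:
L(Z) = 6*sqrt(Z)
X = 7/12 (X = -14*(-1/24) = 7/12 ≈ 0.58333)
(L(3 - 1*5) + X)**2 = (6*sqrt(3 - 1*5) + 7/12)**2 = (6*sqrt(3 - 5) + 7/12)**2 = (6*sqrt(-2) + 7/12)**2 = (6*(I*sqrt(2)) + 7/12)**2 = (6*I*sqrt(2) + 7/12)**2 = (7/12 + 6*I*sqrt(2))**2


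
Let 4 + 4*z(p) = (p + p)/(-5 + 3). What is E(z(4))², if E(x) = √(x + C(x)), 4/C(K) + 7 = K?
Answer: -22/9 ≈ -2.4444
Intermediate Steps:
C(K) = 4/(-7 + K)
z(p) = -1 - p/4 (z(p) = -1 + ((p + p)/(-5 + 3))/4 = -1 + ((2*p)/(-2))/4 = -1 + ((2*p)*(-½))/4 = -1 + (-p)/4 = -1 - p/4)
E(x) = √(x + 4/(-7 + x))
E(z(4))² = (√((4 + (-1 - ¼*4)*(-7 + (-1 - ¼*4)))/(-7 + (-1 - ¼*4))))² = (√((4 + (-1 - 1)*(-7 + (-1 - 1)))/(-7 + (-1 - 1))))² = (√((4 - 2*(-7 - 2))/(-7 - 2)))² = (√((4 - 2*(-9))/(-9)))² = (√(-(4 + 18)/9))² = (√(-⅑*22))² = (√(-22/9))² = (I*√22/3)² = -22/9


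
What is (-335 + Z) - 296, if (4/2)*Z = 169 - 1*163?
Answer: -628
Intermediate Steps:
Z = 3 (Z = (169 - 1*163)/2 = (169 - 163)/2 = (1/2)*6 = 3)
(-335 + Z) - 296 = (-335 + 3) - 296 = -332 - 296 = -628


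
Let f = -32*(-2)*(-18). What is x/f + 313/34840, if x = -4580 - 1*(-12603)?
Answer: -34895093/5016960 ≈ -6.9554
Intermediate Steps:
x = 8023 (x = -4580 + 12603 = 8023)
f = -1152 (f = 64*(-18) = -1152)
x/f + 313/34840 = 8023/(-1152) + 313/34840 = 8023*(-1/1152) + 313*(1/34840) = -8023/1152 + 313/34840 = -34895093/5016960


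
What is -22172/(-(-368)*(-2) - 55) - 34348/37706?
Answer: 404424082/14912723 ≈ 27.119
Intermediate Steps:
-22172/(-(-368)*(-2) - 55) - 34348/37706 = -22172/(-23*32 - 55) - 34348*1/37706 = -22172/(-736 - 55) - 17174/18853 = -22172/(-791) - 17174/18853 = -22172*(-1/791) - 17174/18853 = 22172/791 - 17174/18853 = 404424082/14912723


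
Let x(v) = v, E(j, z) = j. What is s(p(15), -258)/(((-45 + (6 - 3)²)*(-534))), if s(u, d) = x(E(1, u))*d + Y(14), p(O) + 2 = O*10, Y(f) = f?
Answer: -61/4806 ≈ -0.012692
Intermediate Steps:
p(O) = -2 + 10*O (p(O) = -2 + O*10 = -2 + 10*O)
s(u, d) = 14 + d (s(u, d) = 1*d + 14 = d + 14 = 14 + d)
s(p(15), -258)/(((-45 + (6 - 3)²)*(-534))) = (14 - 258)/(((-45 + (6 - 3)²)*(-534))) = -244*(-1/(534*(-45 + 3²))) = -244*(-1/(534*(-45 + 9))) = -244/((-36*(-534))) = -244/19224 = -244*1/19224 = -61/4806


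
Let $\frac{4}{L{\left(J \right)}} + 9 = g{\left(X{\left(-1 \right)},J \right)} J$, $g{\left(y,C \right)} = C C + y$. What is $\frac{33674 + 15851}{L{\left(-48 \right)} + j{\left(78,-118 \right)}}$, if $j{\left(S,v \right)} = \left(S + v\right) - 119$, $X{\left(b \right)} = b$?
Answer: $- \frac{782162475}{2511133} \approx -311.48$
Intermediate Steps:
$g{\left(y,C \right)} = y + C^{2}$ ($g{\left(y,C \right)} = C^{2} + y = y + C^{2}$)
$j{\left(S,v \right)} = -119 + S + v$
$L{\left(J \right)} = \frac{4}{-9 + J \left(-1 + J^{2}\right)}$ ($L{\left(J \right)} = \frac{4}{-9 + \left(-1 + J^{2}\right) J} = \frac{4}{-9 + J \left(-1 + J^{2}\right)}$)
$\frac{33674 + 15851}{L{\left(-48 \right)} + j{\left(78,-118 \right)}} = \frac{33674 + 15851}{\frac{4}{-9 + \left(-48\right)^{3} - -48} - 159} = \frac{49525}{\frac{4}{-9 - 110592 + 48} - 159} = \frac{49525}{\frac{4}{-110553} - 159} = \frac{49525}{4 \left(- \frac{1}{110553}\right) - 159} = \frac{49525}{- \frac{4}{110553} - 159} = \frac{49525}{- \frac{17577931}{110553}} = 49525 \left(- \frac{110553}{17577931}\right) = - \frac{782162475}{2511133}$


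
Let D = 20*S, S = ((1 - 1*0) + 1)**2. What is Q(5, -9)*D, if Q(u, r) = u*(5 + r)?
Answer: -1600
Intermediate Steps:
S = 4 (S = ((1 + 0) + 1)**2 = (1 + 1)**2 = 2**2 = 4)
D = 80 (D = 20*4 = 80)
Q(5, -9)*D = (5*(5 - 9))*80 = (5*(-4))*80 = -20*80 = -1600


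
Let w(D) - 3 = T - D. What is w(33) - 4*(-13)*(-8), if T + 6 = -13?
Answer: -465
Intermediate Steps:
T = -19 (T = -6 - 13 = -19)
w(D) = -16 - D (w(D) = 3 + (-19 - D) = -16 - D)
w(33) - 4*(-13)*(-8) = (-16 - 1*33) - 4*(-13)*(-8) = (-16 - 33) + 52*(-8) = -49 - 416 = -465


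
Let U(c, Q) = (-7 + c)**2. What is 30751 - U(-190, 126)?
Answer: -8058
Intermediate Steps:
30751 - U(-190, 126) = 30751 - (-7 - 190)**2 = 30751 - 1*(-197)**2 = 30751 - 1*38809 = 30751 - 38809 = -8058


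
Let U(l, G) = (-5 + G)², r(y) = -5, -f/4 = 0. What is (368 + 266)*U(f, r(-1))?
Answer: 63400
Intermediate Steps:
f = 0 (f = -4*0 = 0)
(368 + 266)*U(f, r(-1)) = (368 + 266)*(-5 - 5)² = 634*(-10)² = 634*100 = 63400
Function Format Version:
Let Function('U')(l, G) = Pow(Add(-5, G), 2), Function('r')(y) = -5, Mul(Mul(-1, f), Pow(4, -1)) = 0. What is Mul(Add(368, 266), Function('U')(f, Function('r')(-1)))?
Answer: 63400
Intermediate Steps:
f = 0 (f = Mul(-4, 0) = 0)
Mul(Add(368, 266), Function('U')(f, Function('r')(-1))) = Mul(Add(368, 266), Pow(Add(-5, -5), 2)) = Mul(634, Pow(-10, 2)) = Mul(634, 100) = 63400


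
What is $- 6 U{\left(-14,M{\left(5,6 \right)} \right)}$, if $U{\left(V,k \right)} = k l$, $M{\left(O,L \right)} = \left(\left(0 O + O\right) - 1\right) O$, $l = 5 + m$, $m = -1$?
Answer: $-480$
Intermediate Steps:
$l = 4$ ($l = 5 - 1 = 4$)
$M{\left(O,L \right)} = O \left(-1 + O\right)$ ($M{\left(O,L \right)} = \left(\left(0 + O\right) - 1\right) O = \left(O - 1\right) O = \left(-1 + O\right) O = O \left(-1 + O\right)$)
$U{\left(V,k \right)} = 4 k$ ($U{\left(V,k \right)} = k 4 = 4 k$)
$- 6 U{\left(-14,M{\left(5,6 \right)} \right)} = - 6 \cdot 4 \cdot 5 \left(-1 + 5\right) = - 6 \cdot 4 \cdot 5 \cdot 4 = - 6 \cdot 4 \cdot 20 = \left(-6\right) 80 = -480$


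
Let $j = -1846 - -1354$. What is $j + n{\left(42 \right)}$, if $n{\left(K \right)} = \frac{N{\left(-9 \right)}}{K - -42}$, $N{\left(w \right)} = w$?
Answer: $- \frac{13779}{28} \approx -492.11$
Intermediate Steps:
$n{\left(K \right)} = - \frac{9}{42 + K}$ ($n{\left(K \right)} = - \frac{9}{K - -42} = - \frac{9}{K + 42} = - \frac{9}{42 + K}$)
$j = -492$ ($j = -1846 + 1354 = -492$)
$j + n{\left(42 \right)} = -492 - \frac{9}{42 + 42} = -492 - \frac{9}{84} = -492 - \frac{3}{28} = - \frac{13779}{28}$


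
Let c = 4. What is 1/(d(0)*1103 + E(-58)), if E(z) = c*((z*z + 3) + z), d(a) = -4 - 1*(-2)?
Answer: 1/11030 ≈ 9.0662e-5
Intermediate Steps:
d(a) = -2 (d(a) = -4 + 2 = -2)
E(z) = 12 + 4*z + 4*z² (E(z) = 4*((z*z + 3) + z) = 4*((z² + 3) + z) = 4*((3 + z²) + z) = 4*(3 + z + z²) = 12 + 4*z + 4*z²)
1/(d(0)*1103 + E(-58)) = 1/(-2*1103 + (12 + 4*(-58) + 4*(-58)²)) = 1/(-2206 + (12 - 232 + 4*3364)) = 1/(-2206 + (12 - 232 + 13456)) = 1/(-2206 + 13236) = 1/11030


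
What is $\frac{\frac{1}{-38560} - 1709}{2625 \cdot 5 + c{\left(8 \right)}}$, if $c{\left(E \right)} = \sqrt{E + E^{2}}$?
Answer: $- \frac{19220553625}{147612438304} + \frac{21966347 \sqrt{2}}{369031095760} \approx -0.13013$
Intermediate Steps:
$\frac{\frac{1}{-38560} - 1709}{2625 \cdot 5 + c{\left(8 \right)}} = \frac{\frac{1}{-38560} - 1709}{2625 \cdot 5 + \sqrt{8 \left(1 + 8\right)}} = \frac{- \frac{1}{38560} - 1709}{13125 + \sqrt{8 \cdot 9}} = - \frac{65899041}{38560 \left(13125 + \sqrt{72}\right)} = - \frac{65899041}{38560 \left(13125 + 6 \sqrt{2}\right)}$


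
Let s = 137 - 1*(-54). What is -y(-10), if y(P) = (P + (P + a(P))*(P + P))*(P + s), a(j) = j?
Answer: -70590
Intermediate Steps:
s = 191 (s = 137 + 54 = 191)
y(P) = (191 + P)*(P + 4*P²) (y(P) = (P + (P + P)*(P + P))*(P + 191) = (P + (2*P)*(2*P))*(191 + P) = (P + 4*P²)*(191 + P) = (191 + P)*(P + 4*P²))
-y(-10) = -(-10)*(191 + 4*(-10)² + 765*(-10)) = -(-10)*(191 + 4*100 - 7650) = -(-10)*(191 + 400 - 7650) = -(-10)*(-7059) = -1*70590 = -70590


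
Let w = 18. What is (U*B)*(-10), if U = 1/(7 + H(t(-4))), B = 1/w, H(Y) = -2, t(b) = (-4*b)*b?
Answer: -1/9 ≈ -0.11111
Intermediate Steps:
t(b) = -4*b**2
B = 1/18 ≈ 0.055556
U = 1/5 (U = 1/(7 - 2) = 1/5 ≈ 0.20000)
(U*B)*(-10) = ((1/5)*(1/18))*(-10) = (1/90)*(-10) = -1/9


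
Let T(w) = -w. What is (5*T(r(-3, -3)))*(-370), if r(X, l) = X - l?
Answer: 0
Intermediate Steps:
(5*T(r(-3, -3)))*(-370) = (5*(-(-3 - 1*(-3))))*(-370) = (5*(-(-3 + 3)))*(-370) = (5*(-1*0))*(-370) = (5*0)*(-370) = 0*(-370) = 0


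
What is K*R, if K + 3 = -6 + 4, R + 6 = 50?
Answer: -220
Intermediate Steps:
R = 44 (R = -6 + 50 = 44)
K = -5 (K = -3 + (-6 + 4) = -3 - 2 = -5)
K*R = -5*44 = -220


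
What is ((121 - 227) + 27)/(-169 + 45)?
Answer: 79/124 ≈ 0.63710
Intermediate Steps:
((121 - 227) + 27)/(-169 + 45) = (-106 + 27)/(-124) = -79*(-1/124) = 79/124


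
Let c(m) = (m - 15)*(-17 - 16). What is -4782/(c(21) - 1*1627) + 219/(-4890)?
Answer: 1532287/594950 ≈ 2.5755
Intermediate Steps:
c(m) = 495 - 33*m (c(m) = (-15 + m)*(-33) = 495 - 33*m)
-4782/(c(21) - 1*1627) + 219/(-4890) = -4782/((495 - 33*21) - 1*1627) + 219/(-4890) = -4782/((495 - 693) - 1627) + 219*(-1/4890) = -4782/(-198 - 1627) - 73/1630 = -4782/(-1825) - 73/1630 = -4782*(-1/1825) - 73/1630 = 4782/1825 - 73/1630 = 1532287/594950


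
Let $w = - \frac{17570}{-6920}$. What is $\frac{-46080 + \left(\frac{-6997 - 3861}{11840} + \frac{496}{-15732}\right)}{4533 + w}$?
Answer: $- \frac{185615041518701}{18269247678120} \approx -10.16$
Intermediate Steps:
$w = \frac{1757}{692}$ ($w = \left(-17570\right) \left(- \frac{1}{6920}\right) = \frac{1757}{692} \approx 2.539$)
$\frac{-46080 + \left(\frac{-6997 - 3861}{11840} + \frac{496}{-15732}\right)}{4533 + w} = \frac{-46080 + \left(\frac{-6997 - 3861}{11840} + \frac{496}{-15732}\right)}{4533 + \frac{1757}{692}} = \frac{-46080 + \left(\left(-10858\right) \frac{1}{11840} + 496 \left(- \frac{1}{15732}\right)\right)}{\frac{3138593}{692}} = \left(-46080 - \frac{22086337}{23283360}\right) \frac{692}{3138593} = \left(- \frac{1072919315137}{23283360}\right) \frac{692}{3138593} = - \frac{185615041518701}{18269247678120}$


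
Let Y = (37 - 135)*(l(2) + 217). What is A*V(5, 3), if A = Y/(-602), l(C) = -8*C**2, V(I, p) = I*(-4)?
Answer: -25900/43 ≈ -602.33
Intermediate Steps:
V(I, p) = -4*I
Y = -18130 (Y = (37 - 135)*(-8*2**2 + 217) = -98*(-8*4 + 217) = -98*(-32 + 217) = -98*185 = -18130)
A = 1295/43 (A = -18130/(-602) = -18130*(-1/602) = 1295/43 ≈ 30.116)
A*V(5, 3) = 1295*(-4*5)/43 = (1295/43)*(-20) = -25900/43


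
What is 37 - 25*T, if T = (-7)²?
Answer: -1188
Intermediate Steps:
T = 49
37 - 25*T = 37 - 25*49 = 37 - 1225 = -1188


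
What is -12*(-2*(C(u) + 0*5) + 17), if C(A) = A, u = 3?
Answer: -132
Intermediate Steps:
-12*(-2*(C(u) + 0*5) + 17) = -12*(-2*(3 + 0*5) + 17) = -12*(-2*(3 + 0) + 17) = -12*(-2*3 + 17) = -12*(-6 + 17) = -12*11 = -132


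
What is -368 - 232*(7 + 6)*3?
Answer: -9416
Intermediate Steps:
-368 - 232*(7 + 6)*3 = -368 - 3016*3 = -368 - 232*39 = -368 - 9048 = -9416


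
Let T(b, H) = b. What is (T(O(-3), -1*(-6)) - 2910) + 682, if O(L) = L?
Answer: -2231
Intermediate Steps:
(T(O(-3), -1*(-6)) - 2910) + 682 = (-3 - 2910) + 682 = -2913 + 682 = -2231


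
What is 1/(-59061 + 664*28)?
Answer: -1/40469 ≈ -2.4710e-5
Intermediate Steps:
1/(-59061 + 664*28) = 1/(-59061 + 18592) = 1/(-40469) = -1/40469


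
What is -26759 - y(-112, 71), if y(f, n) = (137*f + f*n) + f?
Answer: -3351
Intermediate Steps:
y(f, n) = 138*f + f*n
-26759 - y(-112, 71) = -26759 - (-112)*(138 + 71) = -26759 - (-112)*209 = -26759 - 1*(-23408) = -26759 + 23408 = -3351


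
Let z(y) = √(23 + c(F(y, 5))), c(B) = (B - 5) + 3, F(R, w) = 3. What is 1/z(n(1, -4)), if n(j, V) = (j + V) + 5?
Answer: √6/12 ≈ 0.20412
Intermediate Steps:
n(j, V) = 5 + V + j (n(j, V) = (V + j) + 5 = 5 + V + j)
c(B) = -2 + B (c(B) = (-5 + B) + 3 = -2 + B)
z(y) = 2*√6 (z(y) = √(23 + (-2 + 3)) = √(23 + 1) = √24 = 2*√6)
1/z(n(1, -4)) = 1/(2*√6) = √6/12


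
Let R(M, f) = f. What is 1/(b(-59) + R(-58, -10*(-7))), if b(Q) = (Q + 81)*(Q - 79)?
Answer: -1/2966 ≈ -0.00033715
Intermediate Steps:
b(Q) = (-79 + Q)*(81 + Q) (b(Q) = (81 + Q)*(-79 + Q) = (-79 + Q)*(81 + Q))
1/(b(-59) + R(-58, -10*(-7))) = 1/((-6399 + (-59)**2 + 2*(-59)) - 10*(-7)) = 1/((-6399 + 3481 - 118) + 70) = 1/(-3036 + 70) = 1/(-2966) = -1/2966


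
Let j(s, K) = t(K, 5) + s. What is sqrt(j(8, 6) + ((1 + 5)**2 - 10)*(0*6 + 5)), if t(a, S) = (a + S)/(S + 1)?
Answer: sqrt(5034)/6 ≈ 11.825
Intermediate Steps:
t(a, S) = (S + a)/(1 + S)
j(s, K) = 5/6 + s + K/6 (j(s, K) = (5 + K)/(1 + 5) + s = (5 + K)/6 + s = (5/6 + K/6) + s = 5/6 + s + K/6)
sqrt(j(8, 6) + ((1 + 5)**2 - 10)*(0*6 + 5)) = sqrt((5/6 + 8 + (1/6)*6) + ((1 + 5)**2 - 10)*(0*6 + 5)) = sqrt((5/6 + 8 + 1) + (6**2 - 10)*(0 + 5)) = sqrt(59/6 + (36 - 10)*5) = sqrt(59/6 + 26*5) = sqrt(59/6 + 130) = sqrt(839/6) = sqrt(5034)/6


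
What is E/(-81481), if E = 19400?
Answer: -19400/81481 ≈ -0.23809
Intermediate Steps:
E/(-81481) = 19400/(-81481) = 19400*(-1/81481) = -19400/81481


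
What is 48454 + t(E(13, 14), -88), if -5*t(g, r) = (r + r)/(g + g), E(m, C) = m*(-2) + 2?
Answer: 726799/15 ≈ 48453.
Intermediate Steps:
E(m, C) = 2 - 2*m (E(m, C) = -2*m + 2 = 2 - 2*m)
t(g, r) = -r/(5*g) (t(g, r) = -(r + r)/(5*(g + g)) = -2*r/(5*(2*g)) = -2*r*1/(2*g)/5 = -r/(5*g))
48454 + t(E(13, 14), -88) = 48454 - ⅕*(-88)/(2 - 2*13) = 48454 - ⅕*(-88)/(2 - 26) = 48454 - ⅕*(-88)/(-24) = 48454 - ⅕*(-88)*(-1/24) = 48454 - 11/15 = 726799/15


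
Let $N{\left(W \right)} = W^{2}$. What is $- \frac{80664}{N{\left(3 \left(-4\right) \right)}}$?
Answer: $- \frac{3361}{6} \approx -560.17$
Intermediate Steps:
$- \frac{80664}{N{\left(3 \left(-4\right) \right)}} = - \frac{80664}{\left(3 \left(-4\right)\right)^{2}} = - \frac{80664}{\left(-12\right)^{2}} = - \frac{80664}{144} = \left(-80664\right) \frac{1}{144} = - \frac{3361}{6}$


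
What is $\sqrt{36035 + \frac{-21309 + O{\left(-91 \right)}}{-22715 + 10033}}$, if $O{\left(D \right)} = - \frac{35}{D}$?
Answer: $\frac{\sqrt{244876431051213}}{82433} \approx 189.83$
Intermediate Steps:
$\sqrt{36035 + \frac{-21309 + O{\left(-91 \right)}}{-22715 + 10033}} = \sqrt{36035 + \frac{-21309 - \frac{35}{-91}}{-22715 + 10033}} = \sqrt{36035 + \frac{-21309 - - \frac{5}{13}}{-12682}} = \sqrt{36035 + \left(-21309 + \frac{5}{13}\right) \left(- \frac{1}{12682}\right)} = \sqrt{36035 - - \frac{138506}{82433}} = \sqrt{36035 + \frac{138506}{82433}} = \sqrt{\frac{2970611661}{82433}} = \frac{\sqrt{244876431051213}}{82433}$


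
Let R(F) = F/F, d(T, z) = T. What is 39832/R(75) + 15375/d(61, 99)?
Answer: 2445127/61 ≈ 40084.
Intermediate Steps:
R(F) = 1
39832/R(75) + 15375/d(61, 99) = 39832/1 + 15375/61 = 39832*1 + 15375*(1/61) = 39832 + 15375/61 = 2445127/61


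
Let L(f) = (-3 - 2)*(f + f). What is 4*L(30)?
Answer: -1200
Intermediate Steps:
L(f) = -10*f
4*L(30) = 4*(-10*30) = 4*(-300) = -1200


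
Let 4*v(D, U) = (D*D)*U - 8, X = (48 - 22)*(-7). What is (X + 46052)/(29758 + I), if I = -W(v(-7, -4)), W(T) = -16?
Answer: 22935/14887 ≈ 1.5406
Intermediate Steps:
X = -182 (X = 26*(-7) = -182)
v(D, U) = -2 + U*D**2/4 (v(D, U) = ((D*D)*U - 8)/4 = (D**2*U - 8)/4 = (U*D**2 - 8)/4 = (-8 + U*D**2)/4 = -2 + U*D**2/4)
I = 16 (I = -1*(-16) = 16)
(X + 46052)/(29758 + I) = (-182 + 46052)/(29758 + 16) = 45870/29774 = 45870*(1/29774) = 22935/14887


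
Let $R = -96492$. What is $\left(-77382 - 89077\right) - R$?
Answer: $-69967$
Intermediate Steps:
$\left(-77382 - 89077\right) - R = \left(-77382 - 89077\right) - -96492 = -166459 + 96492 = -69967$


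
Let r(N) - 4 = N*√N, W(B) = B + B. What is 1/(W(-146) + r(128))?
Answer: 9/62944 + √2/1967 ≈ 0.00086195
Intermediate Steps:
W(B) = 2*B
r(N) = 4 + N^(3/2) (r(N) = 4 + N*√N = 4 + N^(3/2))
1/(W(-146) + r(128)) = 1/(2*(-146) + (4 + 128^(3/2))) = 1/(-292 + (4 + 1024*√2)) = 1/(-288 + 1024*√2)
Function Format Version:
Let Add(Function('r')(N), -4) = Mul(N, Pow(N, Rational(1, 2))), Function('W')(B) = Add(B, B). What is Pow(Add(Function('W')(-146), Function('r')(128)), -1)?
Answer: Add(Rational(9, 62944), Mul(Rational(1, 1967), Pow(2, Rational(1, 2)))) ≈ 0.00086195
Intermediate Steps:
Function('W')(B) = Mul(2, B)
Function('r')(N) = Add(4, Pow(N, Rational(3, 2))) (Function('r')(N) = Add(4, Mul(N, Pow(N, Rational(1, 2)))) = Add(4, Pow(N, Rational(3, 2))))
Pow(Add(Function('W')(-146), Function('r')(128)), -1) = Pow(Add(Mul(2, -146), Add(4, Pow(128, Rational(3, 2)))), -1) = Pow(Add(-292, Add(4, Mul(1024, Pow(2, Rational(1, 2))))), -1) = Pow(Add(-288, Mul(1024, Pow(2, Rational(1, 2)))), -1)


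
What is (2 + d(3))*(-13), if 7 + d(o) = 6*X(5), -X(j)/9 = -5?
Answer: -3445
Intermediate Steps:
X(j) = 45 (X(j) = -9*(-5) = 45)
d(o) = 263 (d(o) = -7 + 6*45 = -7 + 270 = 263)
(2 + d(3))*(-13) = (2 + 263)*(-13) = 265*(-13) = -3445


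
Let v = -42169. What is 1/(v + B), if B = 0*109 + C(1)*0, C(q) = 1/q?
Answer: -1/42169 ≈ -2.3714e-5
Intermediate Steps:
B = 0 (B = 0*109 + 0/1 = 0 + 1*0 = 0 + 0 = 0)
1/(v + B) = 1/(-42169 + 0) = 1/(-42169) = -1/42169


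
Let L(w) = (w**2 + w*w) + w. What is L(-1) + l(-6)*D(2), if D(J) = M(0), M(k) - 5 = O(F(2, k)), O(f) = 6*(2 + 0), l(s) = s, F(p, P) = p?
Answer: -101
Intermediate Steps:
O(f) = 12 (O(f) = 6*2 = 12)
M(k) = 17 (M(k) = 5 + 12 = 17)
D(J) = 17
L(w) = w + 2*w**2 (L(w) = (w**2 + w**2) + w = 2*w**2 + w = w + 2*w**2)
L(-1) + l(-6)*D(2) = -(1 + 2*(-1)) - 6*17 = -(1 - 2) - 102 = -1*(-1) - 102 = 1 - 102 = -101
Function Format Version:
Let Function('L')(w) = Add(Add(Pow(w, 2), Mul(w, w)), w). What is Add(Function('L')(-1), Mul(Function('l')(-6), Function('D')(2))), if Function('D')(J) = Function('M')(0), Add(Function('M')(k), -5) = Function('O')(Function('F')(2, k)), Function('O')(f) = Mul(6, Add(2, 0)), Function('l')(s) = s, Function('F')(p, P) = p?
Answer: -101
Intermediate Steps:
Function('O')(f) = 12 (Function('O')(f) = Mul(6, 2) = 12)
Function('M')(k) = 17 (Function('M')(k) = Add(5, 12) = 17)
Function('D')(J) = 17
Function('L')(w) = Add(w, Mul(2, Pow(w, 2))) (Function('L')(w) = Add(Add(Pow(w, 2), Pow(w, 2)), w) = Add(Mul(2, Pow(w, 2)), w) = Add(w, Mul(2, Pow(w, 2))))
Add(Function('L')(-1), Mul(Function('l')(-6), Function('D')(2))) = Add(Mul(-1, Add(1, Mul(2, -1))), Mul(-6, 17)) = Add(Mul(-1, Add(1, -2)), -102) = Add(Mul(-1, -1), -102) = Add(1, -102) = -101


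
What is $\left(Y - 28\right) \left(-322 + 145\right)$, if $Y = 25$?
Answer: $531$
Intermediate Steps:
$\left(Y - 28\right) \left(-322 + 145\right) = \left(25 - 28\right) \left(-322 + 145\right) = \left(25 - 28\right) \left(-177\right) = \left(-3\right) \left(-177\right) = 531$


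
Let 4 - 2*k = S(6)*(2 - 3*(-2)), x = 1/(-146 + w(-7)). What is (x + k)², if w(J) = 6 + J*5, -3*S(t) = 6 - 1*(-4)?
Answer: 64754209/275625 ≈ 234.94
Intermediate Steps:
S(t) = -10/3 (S(t) = -(6 - 1*(-4))/3 = -(6 + 4)/3 = -⅓*10 = -10/3)
w(J) = 6 + 5*J
x = -1/175 (x = 1/(-146 + (6 + 5*(-7))) = 1/(-146 + (6 - 35)) = 1/(-146 - 29) = 1/(-175) = -1/175 ≈ -0.0057143)
k = 46/3 (k = 2 - (-5)*(2 - 3*(-2))/3 = 2 - (-5)*(2 + 6)/3 = 2 - (-5)*8/3 = 2 - ½*(-80/3) = 2 + 40/3 = 46/3 ≈ 15.333)
(x + k)² = (-1/175 + 46/3)² = (8047/525)² = 64754209/275625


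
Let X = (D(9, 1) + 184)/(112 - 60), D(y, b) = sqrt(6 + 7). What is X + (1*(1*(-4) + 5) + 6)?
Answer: 137/13 + sqrt(13)/52 ≈ 10.608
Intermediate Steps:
D(y, b) = sqrt(13)
X = 46/13 + sqrt(13)/52 (X = (sqrt(13) + 184)/(112 - 60) = (184 + sqrt(13))/52 = (184 + sqrt(13))*(1/52) = 46/13 + sqrt(13)/52 ≈ 3.6078)
X + (1*(1*(-4) + 5) + 6) = (46/13 + sqrt(13)/52) + (1*(1*(-4) + 5) + 6) = (46/13 + sqrt(13)/52) + (1*(-4 + 5) + 6) = (46/13 + sqrt(13)/52) + (1*1 + 6) = (46/13 + sqrt(13)/52) + (1 + 6) = (46/13 + sqrt(13)/52) + 7 = 137/13 + sqrt(13)/52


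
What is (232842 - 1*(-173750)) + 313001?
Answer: 719593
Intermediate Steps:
(232842 - 1*(-173750)) + 313001 = (232842 + 173750) + 313001 = 406592 + 313001 = 719593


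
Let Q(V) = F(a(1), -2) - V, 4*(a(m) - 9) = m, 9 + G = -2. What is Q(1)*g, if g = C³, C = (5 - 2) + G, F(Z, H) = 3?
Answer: -1024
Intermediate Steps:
G = -11 (G = -9 - 2 = -11)
a(m) = 9 + m/4
C = -8 (C = (5 - 2) - 11 = 3 - 11 = -8)
Q(V) = 3 - V
g = -512 (g = (-8)³ = -512)
Q(1)*g = (3 - 1*1)*(-512) = (3 - 1)*(-512) = 2*(-512) = -1024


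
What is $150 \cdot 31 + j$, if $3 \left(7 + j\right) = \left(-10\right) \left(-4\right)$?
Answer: $\frac{13969}{3} \approx 4656.3$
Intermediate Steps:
$j = \frac{19}{3}$ ($j = -7 + \frac{\left(-10\right) \left(-4\right)}{3} = -7 + \frac{1}{3} \cdot 40 = -7 + \frac{40}{3} = \frac{19}{3} \approx 6.3333$)
$150 \cdot 31 + j = 150 \cdot 31 + \frac{19}{3} = 4650 + \frac{19}{3} = \frac{13969}{3}$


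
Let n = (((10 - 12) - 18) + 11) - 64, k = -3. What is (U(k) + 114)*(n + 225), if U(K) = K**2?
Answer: 18696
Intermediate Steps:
n = -73 (n = ((-2 - 18) + 11) - 64 = (-20 + 11) - 64 = -9 - 64 = -73)
(U(k) + 114)*(n + 225) = ((-3)**2 + 114)*(-73 + 225) = (9 + 114)*152 = 123*152 = 18696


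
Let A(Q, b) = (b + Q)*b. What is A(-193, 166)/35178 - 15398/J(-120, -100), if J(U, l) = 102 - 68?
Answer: -45151936/99671 ≈ -453.01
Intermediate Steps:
A(Q, b) = b*(Q + b) (A(Q, b) = (Q + b)*b = b*(Q + b))
J(U, l) = 34
A(-193, 166)/35178 - 15398/J(-120, -100) = (166*(-193 + 166))/35178 - 15398/34 = (166*(-27))*(1/35178) - 15398*1/34 = -4482*1/35178 - 7699/17 = -747/5863 - 7699/17 = -45151936/99671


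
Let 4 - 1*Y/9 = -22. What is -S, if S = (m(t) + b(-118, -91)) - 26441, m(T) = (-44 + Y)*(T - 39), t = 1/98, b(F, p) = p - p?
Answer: 1658604/49 ≈ 33849.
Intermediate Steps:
Y = 234 (Y = 36 - 9*(-22) = 36 + 198 = 234)
b(F, p) = 0
t = 1/98 ≈ 0.010204
m(T) = -7410 + 190*T (m(T) = (-44 + 234)*(T - 39) = 190*(-39 + T) = -7410 + 190*T)
S = -1658604/49 (S = ((-7410 + 190*(1/98)) + 0) - 26441 = ((-7410 + 95/49) + 0) - 26441 = (-362995/49 + 0) - 26441 = -362995/49 - 26441 = -1658604/49 ≈ -33849.)
-S = -1*(-1658604/49) = 1658604/49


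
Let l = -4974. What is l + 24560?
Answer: 19586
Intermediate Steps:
l + 24560 = -4974 + 24560 = 19586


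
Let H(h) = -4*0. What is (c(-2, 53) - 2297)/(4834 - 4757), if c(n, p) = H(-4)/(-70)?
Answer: -2297/77 ≈ -29.831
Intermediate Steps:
H(h) = 0
c(n, p) = 0 (c(n, p) = 0/(-70) = 0*(-1/70) = 0)
(c(-2, 53) - 2297)/(4834 - 4757) = (0 - 2297)/(4834 - 4757) = -2297/77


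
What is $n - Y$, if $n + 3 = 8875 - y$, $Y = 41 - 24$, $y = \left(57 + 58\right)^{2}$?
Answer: $-4370$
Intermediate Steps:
$y = 13225$ ($y = 115^{2} = 13225$)
$Y = 17$ ($Y = 41 - 24 = 17$)
$n = -4353$ ($n = -3 + \left(8875 - 13225\right) = -3 - 4350 = -4353$)
$n - Y = -4353 - 17 = -4370$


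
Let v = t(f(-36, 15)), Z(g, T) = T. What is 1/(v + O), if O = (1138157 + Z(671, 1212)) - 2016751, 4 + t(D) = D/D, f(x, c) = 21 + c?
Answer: -1/877385 ≈ -1.1397e-6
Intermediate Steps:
t(D) = -3 (t(D) = -4 + D/D = -4 + 1 = -3)
v = -3
O = -877382 (O = (1138157 + 1212) - 2016751 = 1139369 - 2016751 = -877382)
1/(v + O) = 1/(-3 - 877382) = 1/(-877385) = -1/877385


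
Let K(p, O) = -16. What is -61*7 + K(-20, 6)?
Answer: -443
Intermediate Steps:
-61*7 + K(-20, 6) = -61*7 - 16 = -427 - 16 = -443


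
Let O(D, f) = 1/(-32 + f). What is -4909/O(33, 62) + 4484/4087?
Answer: -601888006/4087 ≈ -1.4727e+5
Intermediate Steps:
-4909/O(33, 62) + 4484/4087 = -4909/(1/(-32 + 62)) + 4484/4087 = -4909/(1/30) + 4484*(1/4087) = -4909/1/30 + 4484/4087 = -4909*30 + 4484/4087 = -147270 + 4484/4087 = -601888006/4087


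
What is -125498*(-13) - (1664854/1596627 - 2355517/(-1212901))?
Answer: 3159425985660669785/1936550484927 ≈ 1.6315e+6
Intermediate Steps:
-125498*(-13) - (1664854/1596627 - 2355517/(-1212901)) = 1631474 - (1664854*(1/1596627) - 2355517*(-1/1212901)) = 1631474 - (1664854/1596627 + 2355517/1212901) = 1631474 - 1*5780185122613/1936550484927 = 1631474 - 5780185122613/1936550484927 = 3159425985660669785/1936550484927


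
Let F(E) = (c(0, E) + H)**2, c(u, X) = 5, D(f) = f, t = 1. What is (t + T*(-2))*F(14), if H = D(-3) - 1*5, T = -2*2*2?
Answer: 153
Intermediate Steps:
T = -8 (T = -4*2 = -8)
H = -8 (H = -3 - 1*5 = -3 - 5 = -8)
F(E) = 9 (F(E) = (5 - 8)**2 = (-3)**2 = 9)
(t + T*(-2))*F(14) = (1 - 8*(-2))*9 = (1 + 16)*9 = 17*9 = 153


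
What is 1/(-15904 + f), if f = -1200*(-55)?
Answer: 1/50096 ≈ 1.9962e-5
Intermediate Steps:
f = 66000
1/(-15904 + f) = 1/(-15904 + 66000) = 1/50096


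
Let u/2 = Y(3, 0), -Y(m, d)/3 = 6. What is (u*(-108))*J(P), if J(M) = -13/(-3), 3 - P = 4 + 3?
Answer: 16848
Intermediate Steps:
Y(m, d) = -18 (Y(m, d) = -3*6 = -18)
u = -36 (u = 2*(-18) = -36)
P = -4 (P = 3 - (4 + 3) = 3 - 1*7 = 3 - 7 = -4)
J(M) = 13/3 (J(M) = -13*(-⅓) = 13/3)
(u*(-108))*J(P) = -36*(-108)*(13/3) = 3888*(13/3) = 16848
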